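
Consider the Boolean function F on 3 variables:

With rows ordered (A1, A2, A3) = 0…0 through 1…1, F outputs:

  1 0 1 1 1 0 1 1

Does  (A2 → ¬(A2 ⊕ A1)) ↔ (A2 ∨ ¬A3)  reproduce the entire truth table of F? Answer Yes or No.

No

Check the formula against F row by row:
  A1=0, A2=0, A3=0: formula gives 1, F = 1 ✓
  A1=0, A2=0, A3=1: formula gives 0, F = 0 ✓
  A1=0, A2=1, A3=0: formula gives 0, but F = 1 ✗
Since they disagree at (0,1,0), the expression is not a correct formula for F.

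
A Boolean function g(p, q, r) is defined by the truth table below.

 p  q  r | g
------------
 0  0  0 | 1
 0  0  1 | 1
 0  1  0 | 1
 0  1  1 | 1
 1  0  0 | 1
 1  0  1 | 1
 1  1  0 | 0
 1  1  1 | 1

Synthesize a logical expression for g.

Only row (1,1,0) gives 0. So g is 1 everywhere except there — the complement of the minterm p·q·¬r.

g(p, q, r) = ((p · q) · r')'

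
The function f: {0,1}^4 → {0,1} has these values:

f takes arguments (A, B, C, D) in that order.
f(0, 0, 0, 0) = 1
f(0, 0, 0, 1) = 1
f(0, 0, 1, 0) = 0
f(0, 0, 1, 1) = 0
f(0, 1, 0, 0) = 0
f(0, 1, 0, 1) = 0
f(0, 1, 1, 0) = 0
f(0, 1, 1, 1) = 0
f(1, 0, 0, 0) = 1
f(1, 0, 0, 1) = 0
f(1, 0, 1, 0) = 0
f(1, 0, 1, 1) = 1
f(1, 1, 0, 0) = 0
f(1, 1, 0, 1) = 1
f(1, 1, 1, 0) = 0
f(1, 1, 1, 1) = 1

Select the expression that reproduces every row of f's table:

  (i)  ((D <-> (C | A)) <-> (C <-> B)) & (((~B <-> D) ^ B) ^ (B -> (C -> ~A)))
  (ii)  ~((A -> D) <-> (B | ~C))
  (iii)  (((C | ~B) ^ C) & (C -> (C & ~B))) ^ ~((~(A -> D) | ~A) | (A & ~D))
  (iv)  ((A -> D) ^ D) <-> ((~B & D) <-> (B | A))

(i) fails at (0,0,0,1): the formula yields 0, f is 1.
(ii) fails at (0,0,0,0): the formula yields 0, f is 1.
(iv) fails at (0,0,1,0): the formula yields 1, f is 0.
That leaves (iii). Evaluating it on every row reproduces the table of f exactly.

iii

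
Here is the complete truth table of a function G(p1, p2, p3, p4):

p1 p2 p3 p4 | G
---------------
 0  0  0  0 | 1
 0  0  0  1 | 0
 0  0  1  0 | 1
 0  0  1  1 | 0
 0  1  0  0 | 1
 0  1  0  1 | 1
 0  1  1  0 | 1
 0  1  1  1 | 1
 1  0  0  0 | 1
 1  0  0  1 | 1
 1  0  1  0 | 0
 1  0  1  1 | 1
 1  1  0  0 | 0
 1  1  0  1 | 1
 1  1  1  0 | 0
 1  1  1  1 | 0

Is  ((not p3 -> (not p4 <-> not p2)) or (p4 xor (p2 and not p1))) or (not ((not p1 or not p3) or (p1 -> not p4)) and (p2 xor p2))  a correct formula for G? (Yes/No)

No

Test each input against both G and the formula:
  p1=0, p2=0, p3=0, p4=0: formula gives 1, G = 1 ✓
  p1=0, p2=0, p3=0, p4=1: formula gives 1, but G = 0 ✗
Since they disagree at (0,0,0,1), the expression is not a correct formula for G.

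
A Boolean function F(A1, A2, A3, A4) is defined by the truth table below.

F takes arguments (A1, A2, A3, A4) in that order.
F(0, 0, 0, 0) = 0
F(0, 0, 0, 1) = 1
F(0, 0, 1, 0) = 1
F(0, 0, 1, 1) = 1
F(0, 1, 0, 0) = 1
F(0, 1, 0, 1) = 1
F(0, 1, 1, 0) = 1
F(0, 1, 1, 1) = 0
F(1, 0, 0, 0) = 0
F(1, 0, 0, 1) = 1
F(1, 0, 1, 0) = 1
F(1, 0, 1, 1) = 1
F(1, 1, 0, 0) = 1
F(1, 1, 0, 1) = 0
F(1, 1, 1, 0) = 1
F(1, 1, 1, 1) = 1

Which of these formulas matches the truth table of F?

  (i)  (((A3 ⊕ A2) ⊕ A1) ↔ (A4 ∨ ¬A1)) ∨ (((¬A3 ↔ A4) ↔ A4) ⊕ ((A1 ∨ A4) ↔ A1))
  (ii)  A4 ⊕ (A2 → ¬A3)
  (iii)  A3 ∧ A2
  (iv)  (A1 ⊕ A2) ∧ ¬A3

(ii) disagrees with F on (0,0,0,0) (formula → 1, table → 0); rule it out.
(iii) disagrees with F on (0,0,0,1) (formula → 0, table → 1); rule it out.
(iv) disagrees with F on (0,0,0,1) (formula → 0, table → 1); rule it out.
Only (i) survives; checking it on all 16 rows confirms it matches F.

i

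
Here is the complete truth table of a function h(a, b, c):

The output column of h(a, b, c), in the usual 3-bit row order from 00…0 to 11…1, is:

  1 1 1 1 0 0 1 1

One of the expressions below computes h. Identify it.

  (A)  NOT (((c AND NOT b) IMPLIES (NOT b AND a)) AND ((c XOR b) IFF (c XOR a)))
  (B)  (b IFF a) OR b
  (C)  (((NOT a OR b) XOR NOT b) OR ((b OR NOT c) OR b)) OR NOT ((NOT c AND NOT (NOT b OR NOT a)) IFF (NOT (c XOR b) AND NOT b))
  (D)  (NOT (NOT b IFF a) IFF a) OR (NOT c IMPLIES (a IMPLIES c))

(A) fails at (0,0,0): the formula yields 0, h is 1.
(C) fails at (0,0,1): the formula yields 0, h is 1.
(D) fails at (1,0,1): the formula yields 1, h is 0.
Only (B) survives; checking it on all 8 rows confirms it matches h.

B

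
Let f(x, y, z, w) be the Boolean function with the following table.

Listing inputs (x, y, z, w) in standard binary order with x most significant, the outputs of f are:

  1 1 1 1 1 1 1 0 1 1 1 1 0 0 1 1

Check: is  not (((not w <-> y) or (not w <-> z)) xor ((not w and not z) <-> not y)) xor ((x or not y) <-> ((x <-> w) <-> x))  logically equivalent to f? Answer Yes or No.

Test each input against both f and the formula:
  x=0, y=0, z=0, w=0: formula gives 0, but f = 1 ✗
Since they disagree at (0,0,0,0), the expression is not a correct formula for f.

No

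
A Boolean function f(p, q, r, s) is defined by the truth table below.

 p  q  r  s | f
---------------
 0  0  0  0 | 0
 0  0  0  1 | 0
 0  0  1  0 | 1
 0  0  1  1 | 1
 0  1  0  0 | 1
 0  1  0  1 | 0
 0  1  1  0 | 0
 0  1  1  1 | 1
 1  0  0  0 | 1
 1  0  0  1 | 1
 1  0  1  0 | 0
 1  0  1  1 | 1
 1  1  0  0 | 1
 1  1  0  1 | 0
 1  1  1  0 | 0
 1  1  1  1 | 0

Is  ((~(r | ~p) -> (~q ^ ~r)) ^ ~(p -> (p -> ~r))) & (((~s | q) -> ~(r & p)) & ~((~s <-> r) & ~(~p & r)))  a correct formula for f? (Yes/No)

No

Check the formula against f row by row:
  p=0, q=0, r=0, s=0: formula gives 1, but f = 0 ✗
A single disagreement suffices: at (0,0,0,0) they differ, so the formula does not compute f.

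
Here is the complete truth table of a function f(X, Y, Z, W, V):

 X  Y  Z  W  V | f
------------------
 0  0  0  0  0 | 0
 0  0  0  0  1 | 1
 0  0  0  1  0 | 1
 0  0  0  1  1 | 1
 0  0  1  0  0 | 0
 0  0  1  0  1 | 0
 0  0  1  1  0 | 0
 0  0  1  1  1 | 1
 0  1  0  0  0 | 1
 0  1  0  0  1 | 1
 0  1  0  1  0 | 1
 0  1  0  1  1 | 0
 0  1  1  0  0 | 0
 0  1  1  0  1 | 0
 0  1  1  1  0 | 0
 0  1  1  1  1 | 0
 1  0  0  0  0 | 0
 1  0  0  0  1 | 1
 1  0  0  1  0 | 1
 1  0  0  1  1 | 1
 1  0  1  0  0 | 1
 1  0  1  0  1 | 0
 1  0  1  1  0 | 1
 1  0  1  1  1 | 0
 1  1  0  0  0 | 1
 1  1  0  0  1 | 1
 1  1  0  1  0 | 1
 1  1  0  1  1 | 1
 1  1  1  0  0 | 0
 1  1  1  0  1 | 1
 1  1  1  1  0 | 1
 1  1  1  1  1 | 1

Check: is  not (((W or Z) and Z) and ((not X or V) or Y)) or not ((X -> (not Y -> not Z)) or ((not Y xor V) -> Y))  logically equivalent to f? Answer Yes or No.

No

Test each input against both f and the formula:
  X=0, Y=0, Z=0, W=0, V=0: formula gives 1, but f = 0 ✗
A single disagreement suffices: at (0,0,0,0,0) they differ, so the formula does not compute f.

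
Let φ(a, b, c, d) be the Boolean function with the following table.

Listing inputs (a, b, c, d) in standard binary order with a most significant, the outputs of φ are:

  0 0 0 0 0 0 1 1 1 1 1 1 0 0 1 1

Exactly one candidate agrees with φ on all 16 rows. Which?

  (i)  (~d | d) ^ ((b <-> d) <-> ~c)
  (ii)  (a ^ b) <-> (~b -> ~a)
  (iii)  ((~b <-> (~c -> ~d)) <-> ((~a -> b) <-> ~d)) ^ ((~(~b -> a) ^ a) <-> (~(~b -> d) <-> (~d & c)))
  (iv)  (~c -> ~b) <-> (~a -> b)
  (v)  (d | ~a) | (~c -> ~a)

iv

(i) disagrees with φ on (0,0,0,1) (formula → 1, table → 0); rule it out.
(ii) disagrees with φ on (0,1,0,0) (formula → 1, table → 0); rule it out.
(iii) disagrees with φ on (0,0,0,1) (formula → 1, table → 0); rule it out.
(v) disagrees with φ on (0,0,0,0) (formula → 1, table → 0); rule it out.
(iv) is the remaining candidate, and it agrees with φ on all 16 inputs.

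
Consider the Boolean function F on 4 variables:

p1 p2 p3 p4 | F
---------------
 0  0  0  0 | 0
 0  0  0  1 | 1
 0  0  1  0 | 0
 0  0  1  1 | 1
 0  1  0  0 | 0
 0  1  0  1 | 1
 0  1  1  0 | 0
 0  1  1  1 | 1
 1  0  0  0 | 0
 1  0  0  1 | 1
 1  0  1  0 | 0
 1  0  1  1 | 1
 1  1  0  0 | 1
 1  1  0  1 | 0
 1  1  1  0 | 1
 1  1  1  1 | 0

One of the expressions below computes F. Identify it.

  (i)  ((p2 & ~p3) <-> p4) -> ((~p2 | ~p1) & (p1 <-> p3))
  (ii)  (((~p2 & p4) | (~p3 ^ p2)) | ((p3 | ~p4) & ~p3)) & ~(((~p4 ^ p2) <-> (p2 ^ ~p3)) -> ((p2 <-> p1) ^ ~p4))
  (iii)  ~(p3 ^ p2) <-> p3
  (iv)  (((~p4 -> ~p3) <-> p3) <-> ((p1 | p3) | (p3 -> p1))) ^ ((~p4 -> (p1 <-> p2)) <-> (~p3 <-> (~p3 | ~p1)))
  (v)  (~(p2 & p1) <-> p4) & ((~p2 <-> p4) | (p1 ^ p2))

v

(i): at (0,0,0,0) it gives 1, but F = 0 — eliminated.
(ii): at (0,0,0,0) it gives 1, but F = 0 — eliminated.
(iii): at (0,0,0,1) it gives 0, but F = 1 — eliminated.
(iv): at (0,0,0,0) it gives 1, but F = 0 — eliminated.
That leaves (v). Evaluating it on every row reproduces the table of F exactly.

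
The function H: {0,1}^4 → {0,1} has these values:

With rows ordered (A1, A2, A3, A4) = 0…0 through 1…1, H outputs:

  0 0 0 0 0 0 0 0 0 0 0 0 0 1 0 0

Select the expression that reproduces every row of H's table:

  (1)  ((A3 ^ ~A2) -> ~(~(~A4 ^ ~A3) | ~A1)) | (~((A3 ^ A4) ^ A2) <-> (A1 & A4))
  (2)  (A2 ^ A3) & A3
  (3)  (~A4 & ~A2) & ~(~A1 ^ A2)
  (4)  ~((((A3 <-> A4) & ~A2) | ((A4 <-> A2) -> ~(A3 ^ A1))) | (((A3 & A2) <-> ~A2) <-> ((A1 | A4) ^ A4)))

4

(1): at (0,0,0,1) it gives 1, but H = 0 — eliminated.
(2): at (0,0,1,0) it gives 1, but H = 0 — eliminated.
(3): at (1,0,0,0) it gives 1, but H = 0 — eliminated.
Only (4) survives; checking it on all 16 rows confirms it matches H.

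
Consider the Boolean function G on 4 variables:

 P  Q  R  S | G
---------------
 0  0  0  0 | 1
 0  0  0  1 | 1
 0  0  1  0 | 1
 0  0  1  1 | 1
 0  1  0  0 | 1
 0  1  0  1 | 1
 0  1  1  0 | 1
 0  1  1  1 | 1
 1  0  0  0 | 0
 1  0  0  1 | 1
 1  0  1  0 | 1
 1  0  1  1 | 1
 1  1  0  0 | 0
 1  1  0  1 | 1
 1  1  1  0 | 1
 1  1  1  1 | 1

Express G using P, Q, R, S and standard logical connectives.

The 0-rows are (1,0,0,0), (1,1,0,0). Take each as a conjunction (P·¬Q·¬R·¬S, P·Q·¬R·¬S), form their disjunction, and complement — that gives a formula that is 1 everywhere G is.

G(P, Q, R, S) = not ((((P and not Q) and not R) and not S) or (((P and Q) and not R) and not S))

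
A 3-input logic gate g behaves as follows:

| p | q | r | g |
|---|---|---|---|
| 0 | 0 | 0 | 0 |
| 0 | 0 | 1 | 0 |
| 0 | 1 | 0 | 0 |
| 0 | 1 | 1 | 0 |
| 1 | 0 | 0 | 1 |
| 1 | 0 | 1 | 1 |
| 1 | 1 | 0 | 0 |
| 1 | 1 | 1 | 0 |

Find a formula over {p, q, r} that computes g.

g=1 on 2 inputs: (1,0,0), (1,0,1). Reading each as a conjunction of literals (p·¬q·¬r, p·¬q·r) and taking the OR gives the canonical DNF.

g(p, q, r) = ((p AND NOT q) AND NOT r) OR ((p AND NOT q) AND r)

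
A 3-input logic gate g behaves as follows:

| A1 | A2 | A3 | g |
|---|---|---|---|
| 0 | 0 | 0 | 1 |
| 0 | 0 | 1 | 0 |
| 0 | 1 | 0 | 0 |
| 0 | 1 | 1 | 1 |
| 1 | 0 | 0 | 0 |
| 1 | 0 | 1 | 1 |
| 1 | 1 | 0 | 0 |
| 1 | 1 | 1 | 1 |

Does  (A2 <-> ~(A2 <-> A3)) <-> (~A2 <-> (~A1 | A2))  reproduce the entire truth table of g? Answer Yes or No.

Evaluate (A2 <-> ~(A2 <-> A3)) <-> (~A2 <-> (~A1 | A2)) on each row and compare to g:
  A1=0, A2=0, A3=0: formula gives 1, g = 1 ✓
  A1=0, A2=0, A3=1: formula gives 0, g = 0 ✓
  A1=0, A2=1, A3=0: formula gives 0, g = 0 ✓
  A1=0, A2=1, A3=1: formula gives 1, g = 1 ✓
  A1=1, A2=0, A3=0: formula gives 0, g = 0 ✓
  … (the remaining 3 rows also agree.)
No disagreement on any input; they are logically equivalent.

Yes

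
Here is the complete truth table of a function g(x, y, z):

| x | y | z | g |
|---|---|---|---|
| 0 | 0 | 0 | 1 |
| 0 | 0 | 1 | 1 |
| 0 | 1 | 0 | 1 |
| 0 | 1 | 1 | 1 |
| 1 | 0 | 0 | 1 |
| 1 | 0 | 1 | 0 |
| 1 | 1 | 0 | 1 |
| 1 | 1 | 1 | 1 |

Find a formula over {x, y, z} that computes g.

g(x, y, z) = ¬((x ∧ ¬y) ∧ z)

g is 0 on exactly one input, (1,0,1), whose minterm is x·¬y·z. So g is the negation of that single conjunction.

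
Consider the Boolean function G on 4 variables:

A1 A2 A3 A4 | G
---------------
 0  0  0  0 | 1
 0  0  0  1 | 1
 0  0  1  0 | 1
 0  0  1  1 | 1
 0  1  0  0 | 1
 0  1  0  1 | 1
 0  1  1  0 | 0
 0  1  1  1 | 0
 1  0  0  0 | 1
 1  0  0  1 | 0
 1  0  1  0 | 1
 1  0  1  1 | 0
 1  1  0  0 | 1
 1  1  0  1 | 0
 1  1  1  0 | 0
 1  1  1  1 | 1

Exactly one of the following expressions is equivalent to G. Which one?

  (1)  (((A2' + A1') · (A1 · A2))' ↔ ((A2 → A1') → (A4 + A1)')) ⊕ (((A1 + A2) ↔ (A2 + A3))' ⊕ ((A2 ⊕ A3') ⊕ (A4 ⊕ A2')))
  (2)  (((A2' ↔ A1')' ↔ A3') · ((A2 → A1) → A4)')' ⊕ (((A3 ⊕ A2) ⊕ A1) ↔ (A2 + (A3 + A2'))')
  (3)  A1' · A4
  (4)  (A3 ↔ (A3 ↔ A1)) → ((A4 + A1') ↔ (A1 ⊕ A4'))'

1

(2): at (0,0,0,0) it gives 0, but G = 1 — eliminated.
(3): at (0,0,0,0) it gives 0, but G = 1 — eliminated.
(4): at (0,1,1,0) it gives 1, but G = 0 — eliminated.
(1) is the remaining candidate, and it agrees with G on all 16 inputs.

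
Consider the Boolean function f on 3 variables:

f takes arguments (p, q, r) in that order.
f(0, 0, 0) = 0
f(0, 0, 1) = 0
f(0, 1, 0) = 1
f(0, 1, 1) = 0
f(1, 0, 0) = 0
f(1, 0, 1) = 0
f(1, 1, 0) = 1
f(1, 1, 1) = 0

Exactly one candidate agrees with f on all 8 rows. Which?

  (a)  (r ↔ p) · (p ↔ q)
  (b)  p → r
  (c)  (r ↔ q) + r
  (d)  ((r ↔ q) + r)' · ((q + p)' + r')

(a) fails at (0,0,0): the formula yields 1, f is 0.
(b) fails at (0,0,0): the formula yields 1, f is 0.
(c) fails at (0,0,0): the formula yields 1, f is 0.
Only (d) survives; checking it on all 8 rows confirms it matches f.

d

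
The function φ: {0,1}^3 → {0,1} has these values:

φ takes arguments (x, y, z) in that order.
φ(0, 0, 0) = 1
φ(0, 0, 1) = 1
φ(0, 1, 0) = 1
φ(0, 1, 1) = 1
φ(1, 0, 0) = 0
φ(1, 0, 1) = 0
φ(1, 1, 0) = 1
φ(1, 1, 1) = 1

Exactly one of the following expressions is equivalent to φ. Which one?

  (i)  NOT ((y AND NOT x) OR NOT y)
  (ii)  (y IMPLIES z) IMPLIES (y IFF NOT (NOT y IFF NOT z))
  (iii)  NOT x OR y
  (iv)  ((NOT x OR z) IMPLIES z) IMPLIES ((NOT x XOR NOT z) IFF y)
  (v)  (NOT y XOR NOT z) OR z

(i): at (0,0,0) it gives 0, but φ = 1 — eliminated.
(ii): at (0,0,1) it gives 0, but φ = 1 — eliminated.
(iv): at (0,0,1) it gives 0, but φ = 1 — eliminated.
(v): at (0,0,0) it gives 0, but φ = 1 — eliminated.
That leaves (iii). Evaluating it on every row reproduces the table of φ exactly.

iii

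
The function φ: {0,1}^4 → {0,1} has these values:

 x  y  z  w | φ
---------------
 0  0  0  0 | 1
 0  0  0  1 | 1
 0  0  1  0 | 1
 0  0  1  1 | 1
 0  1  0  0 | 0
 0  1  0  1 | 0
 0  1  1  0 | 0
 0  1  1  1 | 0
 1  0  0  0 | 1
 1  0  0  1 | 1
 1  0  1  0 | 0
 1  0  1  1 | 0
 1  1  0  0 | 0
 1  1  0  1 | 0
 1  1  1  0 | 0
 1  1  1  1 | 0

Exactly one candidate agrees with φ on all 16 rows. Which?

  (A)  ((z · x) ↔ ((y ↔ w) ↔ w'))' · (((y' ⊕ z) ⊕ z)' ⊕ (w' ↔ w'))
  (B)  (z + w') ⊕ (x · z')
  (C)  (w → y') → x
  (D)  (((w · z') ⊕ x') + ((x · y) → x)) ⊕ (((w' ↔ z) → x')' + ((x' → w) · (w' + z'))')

A

(B): at (0,0,0,1) it gives 0, but φ = 1 — eliminated.
(C): at (0,0,0,0) it gives 0, but φ = 1 — eliminated.
(D): at (0,0,0,0) it gives 0, but φ = 1 — eliminated.
(A) is the remaining candidate, and it agrees with φ on all 16 inputs.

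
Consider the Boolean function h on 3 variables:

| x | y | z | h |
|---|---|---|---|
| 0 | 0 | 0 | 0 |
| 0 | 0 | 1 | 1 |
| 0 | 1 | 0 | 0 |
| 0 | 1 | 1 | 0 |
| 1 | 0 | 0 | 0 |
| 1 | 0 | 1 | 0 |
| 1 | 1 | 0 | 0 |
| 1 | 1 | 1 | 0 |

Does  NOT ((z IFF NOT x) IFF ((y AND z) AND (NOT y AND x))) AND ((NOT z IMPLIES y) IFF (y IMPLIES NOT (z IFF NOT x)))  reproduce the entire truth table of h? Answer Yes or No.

Yes

Check the formula against h row by row:
  x=0, y=0, z=0: formula gives 0, h = 0 ✓
  x=0, y=0, z=1: formula gives 1, h = 1 ✓
  x=0, y=1, z=0: formula gives 0, h = 0 ✓
  x=0, y=1, z=1: formula gives 0, h = 0 ✓
  x=1, y=0, z=0: formula gives 0, h = 0 ✓
  … (the remaining 3 rows also agree.)
All 8 rows match — the expression computes h exactly.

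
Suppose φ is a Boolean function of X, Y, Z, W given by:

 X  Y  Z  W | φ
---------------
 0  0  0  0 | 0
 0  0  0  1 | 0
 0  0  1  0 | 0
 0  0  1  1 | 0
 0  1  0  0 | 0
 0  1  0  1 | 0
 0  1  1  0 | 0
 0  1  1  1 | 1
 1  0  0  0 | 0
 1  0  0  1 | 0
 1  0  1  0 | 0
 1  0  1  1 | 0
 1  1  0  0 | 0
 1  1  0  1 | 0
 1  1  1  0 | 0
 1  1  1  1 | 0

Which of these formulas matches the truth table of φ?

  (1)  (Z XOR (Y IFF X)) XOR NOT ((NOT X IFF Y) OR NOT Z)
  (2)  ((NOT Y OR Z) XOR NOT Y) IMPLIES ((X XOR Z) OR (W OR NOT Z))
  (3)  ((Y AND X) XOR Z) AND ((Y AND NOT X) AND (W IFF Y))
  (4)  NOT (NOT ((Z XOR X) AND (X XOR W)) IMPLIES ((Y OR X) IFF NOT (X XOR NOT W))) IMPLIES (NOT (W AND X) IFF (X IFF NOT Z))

3

(1): at (0,0,0,0) it gives 1, but φ = 0 — eliminated.
(2): at (0,0,0,0) it gives 1, but φ = 0 — eliminated.
(4): at (0,0,0,0) it gives 1, but φ = 0 — eliminated.
Only (3) survives; checking it on all 16 rows confirms it matches φ.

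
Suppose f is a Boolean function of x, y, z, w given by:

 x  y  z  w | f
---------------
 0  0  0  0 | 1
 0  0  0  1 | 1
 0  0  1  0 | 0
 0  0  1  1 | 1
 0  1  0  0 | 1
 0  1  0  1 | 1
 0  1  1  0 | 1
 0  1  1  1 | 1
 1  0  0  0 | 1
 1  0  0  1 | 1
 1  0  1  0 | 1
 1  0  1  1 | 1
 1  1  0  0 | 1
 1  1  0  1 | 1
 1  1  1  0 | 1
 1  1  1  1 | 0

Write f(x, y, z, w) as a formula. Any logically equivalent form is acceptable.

f(x, y, z, w) = ¬((((¬x ∧ ¬y) ∧ z) ∧ ¬w) ∨ (((x ∧ y) ∧ z) ∧ w))

The 0-rows are (0,0,1,0), (1,1,1,1). Take each as a conjunction (¬x·¬y·z·¬w, x·y·z·w), form their disjunction, and complement — that gives a formula that is 1 everywhere f is.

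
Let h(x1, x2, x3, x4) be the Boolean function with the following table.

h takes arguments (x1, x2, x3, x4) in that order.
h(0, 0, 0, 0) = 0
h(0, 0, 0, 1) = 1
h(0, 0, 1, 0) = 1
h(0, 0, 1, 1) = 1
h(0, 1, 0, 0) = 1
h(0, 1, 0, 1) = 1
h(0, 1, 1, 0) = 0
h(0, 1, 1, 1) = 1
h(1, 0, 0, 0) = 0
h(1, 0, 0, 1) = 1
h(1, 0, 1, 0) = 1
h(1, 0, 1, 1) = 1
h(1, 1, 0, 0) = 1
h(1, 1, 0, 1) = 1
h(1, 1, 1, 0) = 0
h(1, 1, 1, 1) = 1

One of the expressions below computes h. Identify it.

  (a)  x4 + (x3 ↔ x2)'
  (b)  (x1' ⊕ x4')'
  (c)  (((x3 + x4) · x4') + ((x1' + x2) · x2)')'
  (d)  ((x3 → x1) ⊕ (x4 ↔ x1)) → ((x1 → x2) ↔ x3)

a

(b): at (0,0,0,0) it gives 1, but h = 0 — eliminated.
(c): at (0,0,0,1) it gives 0, but h = 1 — eliminated.
(d): at (0,0,0,0) it gives 1, but h = 0 — eliminated.
That leaves (a). Evaluating it on every row reproduces the table of h exactly.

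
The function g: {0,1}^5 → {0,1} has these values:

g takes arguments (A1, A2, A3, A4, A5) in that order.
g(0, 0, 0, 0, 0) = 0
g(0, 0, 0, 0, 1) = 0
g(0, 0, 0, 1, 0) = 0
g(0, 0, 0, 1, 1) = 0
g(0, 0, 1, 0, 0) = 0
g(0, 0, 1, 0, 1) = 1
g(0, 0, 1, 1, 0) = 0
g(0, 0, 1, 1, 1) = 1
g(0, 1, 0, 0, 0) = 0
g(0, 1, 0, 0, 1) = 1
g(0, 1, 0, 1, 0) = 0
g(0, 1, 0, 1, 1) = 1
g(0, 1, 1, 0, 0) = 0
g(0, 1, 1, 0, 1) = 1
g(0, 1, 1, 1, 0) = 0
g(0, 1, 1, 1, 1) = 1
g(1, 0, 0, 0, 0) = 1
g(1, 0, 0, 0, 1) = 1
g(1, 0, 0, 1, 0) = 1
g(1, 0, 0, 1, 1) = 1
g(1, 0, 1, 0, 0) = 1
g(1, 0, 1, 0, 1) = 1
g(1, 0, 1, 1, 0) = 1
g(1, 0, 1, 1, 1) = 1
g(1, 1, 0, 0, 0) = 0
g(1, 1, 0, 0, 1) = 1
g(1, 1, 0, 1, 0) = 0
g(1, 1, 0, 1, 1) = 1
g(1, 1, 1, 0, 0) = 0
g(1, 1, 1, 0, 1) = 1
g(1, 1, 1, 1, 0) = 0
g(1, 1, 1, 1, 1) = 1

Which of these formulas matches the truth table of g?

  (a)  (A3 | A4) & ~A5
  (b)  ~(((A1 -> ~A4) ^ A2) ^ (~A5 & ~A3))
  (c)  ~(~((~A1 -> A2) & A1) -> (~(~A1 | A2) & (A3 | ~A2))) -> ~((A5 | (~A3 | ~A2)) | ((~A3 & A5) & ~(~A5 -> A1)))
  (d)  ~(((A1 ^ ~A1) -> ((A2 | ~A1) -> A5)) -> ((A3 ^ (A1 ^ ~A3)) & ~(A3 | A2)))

(a) fails at (0,0,0,1,0): the formula yields 1, g is 0.
(b) fails at (0,0,0,0,0): the formula yields 1, g is 0.
(c) fails at (0,0,1,0,1): the formula yields 0, g is 1.
Only (d) survives; checking it on all 32 rows confirms it matches g.

d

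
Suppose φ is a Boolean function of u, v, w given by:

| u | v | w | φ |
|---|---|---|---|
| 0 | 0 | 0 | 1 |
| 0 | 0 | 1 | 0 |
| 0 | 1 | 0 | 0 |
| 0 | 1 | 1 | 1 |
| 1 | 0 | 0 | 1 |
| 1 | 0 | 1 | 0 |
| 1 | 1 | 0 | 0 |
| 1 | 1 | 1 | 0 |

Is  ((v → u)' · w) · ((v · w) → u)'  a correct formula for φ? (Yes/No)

No

Test each input against both φ and the formula:
  u=0, v=0, w=0: formula gives 0, but φ = 1 ✗
Row (0,0,0) is a counterexample, so the formula is not equivalent to φ.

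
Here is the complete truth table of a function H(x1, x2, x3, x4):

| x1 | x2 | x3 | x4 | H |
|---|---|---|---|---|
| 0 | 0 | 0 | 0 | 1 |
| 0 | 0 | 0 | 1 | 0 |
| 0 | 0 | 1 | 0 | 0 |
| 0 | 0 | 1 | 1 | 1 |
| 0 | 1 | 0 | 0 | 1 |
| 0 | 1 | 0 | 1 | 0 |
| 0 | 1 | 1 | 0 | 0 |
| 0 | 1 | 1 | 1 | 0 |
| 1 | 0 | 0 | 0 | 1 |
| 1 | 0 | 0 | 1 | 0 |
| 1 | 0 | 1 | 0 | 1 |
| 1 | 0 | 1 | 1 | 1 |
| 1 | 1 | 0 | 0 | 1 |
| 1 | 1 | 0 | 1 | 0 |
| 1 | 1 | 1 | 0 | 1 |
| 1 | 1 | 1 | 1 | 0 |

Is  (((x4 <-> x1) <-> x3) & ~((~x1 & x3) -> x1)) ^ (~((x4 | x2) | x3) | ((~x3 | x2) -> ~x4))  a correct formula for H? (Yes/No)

Test each input against both H and the formula:
  x1=0, x2=0, x3=0, x4=0: formula gives 1, H = 1 ✓
  x1=0, x2=0, x3=0, x4=1: formula gives 0, H = 0 ✓
  x1=0, x2=0, x3=1, x4=0: formula gives 0, H = 0 ✓
  x1=0, x2=0, x3=1, x4=1: formula gives 1, H = 1 ✓
  … (the remaining 12 rows also agree.)
No disagreement on any input; they are logically equivalent.

Yes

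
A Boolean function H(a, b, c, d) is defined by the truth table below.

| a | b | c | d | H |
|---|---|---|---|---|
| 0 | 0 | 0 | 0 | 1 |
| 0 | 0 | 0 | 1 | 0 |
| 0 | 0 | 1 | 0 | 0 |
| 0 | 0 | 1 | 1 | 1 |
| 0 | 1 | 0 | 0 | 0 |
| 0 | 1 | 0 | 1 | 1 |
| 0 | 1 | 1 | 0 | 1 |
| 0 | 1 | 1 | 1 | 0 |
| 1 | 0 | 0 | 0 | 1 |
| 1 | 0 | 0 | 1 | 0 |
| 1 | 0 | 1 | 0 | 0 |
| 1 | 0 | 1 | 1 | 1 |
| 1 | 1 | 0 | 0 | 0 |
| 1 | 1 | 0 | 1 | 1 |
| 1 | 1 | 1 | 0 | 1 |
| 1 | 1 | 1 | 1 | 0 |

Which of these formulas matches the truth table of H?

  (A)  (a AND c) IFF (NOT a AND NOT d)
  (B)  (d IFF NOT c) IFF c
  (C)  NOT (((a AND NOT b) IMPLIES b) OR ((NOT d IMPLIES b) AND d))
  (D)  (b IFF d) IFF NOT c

D

(A) fails at (0,0,0,0): the formula yields 0, H is 1.
(B) fails at (0,0,1,0): the formula yields 1, H is 0.
(C) fails at (0,0,0,0): the formula yields 0, H is 1.
(D) is the remaining candidate, and it agrees with H on all 16 inputs.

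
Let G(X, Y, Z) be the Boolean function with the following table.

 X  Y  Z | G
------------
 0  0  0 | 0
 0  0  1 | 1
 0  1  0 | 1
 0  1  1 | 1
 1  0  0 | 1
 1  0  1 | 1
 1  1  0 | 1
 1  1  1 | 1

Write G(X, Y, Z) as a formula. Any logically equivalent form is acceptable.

G(X, Y, Z) = ¬((¬X ∧ ¬Y) ∧ ¬Z)

G is 0 on exactly one input, (0,0,0), whose minterm is ¬X·¬Y·¬Z. So G is the negation of that single conjunction.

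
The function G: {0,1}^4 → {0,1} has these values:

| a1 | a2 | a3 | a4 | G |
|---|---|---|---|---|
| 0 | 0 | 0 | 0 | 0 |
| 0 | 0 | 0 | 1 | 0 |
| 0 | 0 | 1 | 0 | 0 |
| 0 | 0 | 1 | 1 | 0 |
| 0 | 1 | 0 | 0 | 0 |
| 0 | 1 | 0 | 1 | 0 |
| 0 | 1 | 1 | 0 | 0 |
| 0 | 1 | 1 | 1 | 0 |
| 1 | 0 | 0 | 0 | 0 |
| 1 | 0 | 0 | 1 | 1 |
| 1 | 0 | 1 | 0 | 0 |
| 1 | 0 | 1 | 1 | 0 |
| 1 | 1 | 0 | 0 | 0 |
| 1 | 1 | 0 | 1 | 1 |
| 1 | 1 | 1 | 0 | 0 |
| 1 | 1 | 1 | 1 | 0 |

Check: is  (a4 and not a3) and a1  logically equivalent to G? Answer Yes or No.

Yes

Evaluate (a4 and not a3) and a1 on each row and compare to G:
  a1=0, a2=0, a3=0, a4=0: formula gives 0, G = 0 ✓
  a1=0, a2=0, a3=0, a4=1: formula gives 0, G = 0 ✓
  a1=0, a2=0, a3=1, a4=0: formula gives 0, G = 0 ✓
  a1=0, a2=0, a3=1, a4=1: formula gives 0, G = 0 ✓
  …and likewise for the remaining 12 rows.
Every row agrees, so the formula is equivalent.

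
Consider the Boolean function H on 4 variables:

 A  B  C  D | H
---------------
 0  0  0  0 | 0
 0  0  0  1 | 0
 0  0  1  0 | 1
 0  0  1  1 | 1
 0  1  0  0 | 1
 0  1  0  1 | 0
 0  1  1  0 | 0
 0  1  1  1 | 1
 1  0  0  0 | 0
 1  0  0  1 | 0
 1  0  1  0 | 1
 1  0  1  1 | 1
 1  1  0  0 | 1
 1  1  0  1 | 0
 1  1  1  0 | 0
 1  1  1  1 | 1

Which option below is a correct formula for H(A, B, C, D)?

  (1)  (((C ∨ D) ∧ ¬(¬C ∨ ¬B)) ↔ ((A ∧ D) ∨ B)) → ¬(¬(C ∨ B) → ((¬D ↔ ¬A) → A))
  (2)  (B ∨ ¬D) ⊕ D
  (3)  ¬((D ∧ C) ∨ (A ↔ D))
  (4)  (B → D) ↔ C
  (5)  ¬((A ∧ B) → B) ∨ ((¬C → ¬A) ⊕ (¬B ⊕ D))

(1) fails at (0,0,0,0): the formula yields 1, H is 0.
(2) fails at (0,0,0,0): the formula yields 1, H is 0.
(3) fails at (0,0,0,1): the formula yields 1, H is 0.
(5) fails at (0,0,0,1): the formula yields 1, H is 0.
That leaves (4). Evaluating it on every row reproduces the table of H exactly.

4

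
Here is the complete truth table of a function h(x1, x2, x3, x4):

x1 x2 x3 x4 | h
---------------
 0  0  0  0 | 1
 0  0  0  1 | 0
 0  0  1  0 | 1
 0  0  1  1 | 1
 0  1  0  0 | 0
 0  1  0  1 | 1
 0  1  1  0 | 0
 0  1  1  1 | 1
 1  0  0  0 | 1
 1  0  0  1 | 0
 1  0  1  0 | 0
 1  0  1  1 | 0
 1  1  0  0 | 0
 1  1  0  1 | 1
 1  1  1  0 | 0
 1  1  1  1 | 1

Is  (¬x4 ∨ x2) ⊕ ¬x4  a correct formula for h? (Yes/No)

Check the formula against h row by row:
  x1=0, x2=0, x3=0, x4=0: formula gives 0, but h = 1 ✗
A single disagreement suffices: at (0,0,0,0) they differ, so the formula does not compute h.

No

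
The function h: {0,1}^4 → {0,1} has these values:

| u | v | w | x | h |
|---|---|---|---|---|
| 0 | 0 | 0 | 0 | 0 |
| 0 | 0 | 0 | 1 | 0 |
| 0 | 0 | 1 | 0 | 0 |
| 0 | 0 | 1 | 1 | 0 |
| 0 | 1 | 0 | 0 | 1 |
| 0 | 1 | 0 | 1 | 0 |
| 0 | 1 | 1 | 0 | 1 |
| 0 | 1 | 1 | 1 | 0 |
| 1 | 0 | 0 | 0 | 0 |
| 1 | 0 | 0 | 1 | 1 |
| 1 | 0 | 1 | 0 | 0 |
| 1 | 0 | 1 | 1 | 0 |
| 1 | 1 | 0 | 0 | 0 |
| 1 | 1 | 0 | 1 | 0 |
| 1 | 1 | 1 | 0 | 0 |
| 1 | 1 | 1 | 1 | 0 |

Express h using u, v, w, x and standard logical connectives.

The 1-rows are (0,1,0,0), (0,1,1,0), (1,0,0,1). Each contributes one minterm — ¬u·v·¬w·¬x; ¬u·v·w·¬x; u·¬v·¬w·x — and their disjunction is a sum-of-products form of h.

h(u, v, w, x) = ((((u' · v) · w') · x') + (((u' · v) · w) · x')) + (((u · v') · w') · x)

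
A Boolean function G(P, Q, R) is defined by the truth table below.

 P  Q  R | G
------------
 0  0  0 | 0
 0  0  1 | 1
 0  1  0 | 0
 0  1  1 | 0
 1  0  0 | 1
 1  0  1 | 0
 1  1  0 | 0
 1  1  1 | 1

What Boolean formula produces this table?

G(P, Q, R) = (((¬P ∧ ¬Q) ∧ R) ∨ ((P ∧ ¬Q) ∧ ¬R)) ∨ ((P ∧ Q) ∧ R)

The 1-rows are (0,0,1), (1,0,0), (1,1,1). Each contributes one minterm — ¬P·¬Q·R; P·¬Q·¬R; P·Q·R — and their disjunction is a sum-of-products form of G.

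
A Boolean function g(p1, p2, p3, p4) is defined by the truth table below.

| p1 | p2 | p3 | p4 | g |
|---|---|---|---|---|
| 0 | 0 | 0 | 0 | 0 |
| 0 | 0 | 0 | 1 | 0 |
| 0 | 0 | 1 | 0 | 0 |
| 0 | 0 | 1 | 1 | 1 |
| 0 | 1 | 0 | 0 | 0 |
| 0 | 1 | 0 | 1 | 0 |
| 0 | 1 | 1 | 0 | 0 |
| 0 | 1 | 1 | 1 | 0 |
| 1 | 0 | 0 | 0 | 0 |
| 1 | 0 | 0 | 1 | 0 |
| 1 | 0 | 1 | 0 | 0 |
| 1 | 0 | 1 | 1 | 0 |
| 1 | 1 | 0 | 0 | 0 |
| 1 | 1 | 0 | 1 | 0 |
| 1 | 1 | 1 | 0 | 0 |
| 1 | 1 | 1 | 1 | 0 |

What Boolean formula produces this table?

Only row (0,0,1,1) gives 1. That row's minterm ¬p1·¬p2·p3·p4 is g directly.

g(p1, p2, p3, p4) = ((¬p1 ∧ ¬p2) ∧ p3) ∧ p4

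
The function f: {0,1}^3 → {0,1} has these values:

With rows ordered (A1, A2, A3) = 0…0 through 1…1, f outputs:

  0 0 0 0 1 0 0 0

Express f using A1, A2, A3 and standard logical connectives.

f(A1, A2, A3) = (A1 & ~A2) & ~A3

f is 1 on exactly one input, (1,0,0), whose minterm is A1·¬A2·¬A3. So f is just that conjunction.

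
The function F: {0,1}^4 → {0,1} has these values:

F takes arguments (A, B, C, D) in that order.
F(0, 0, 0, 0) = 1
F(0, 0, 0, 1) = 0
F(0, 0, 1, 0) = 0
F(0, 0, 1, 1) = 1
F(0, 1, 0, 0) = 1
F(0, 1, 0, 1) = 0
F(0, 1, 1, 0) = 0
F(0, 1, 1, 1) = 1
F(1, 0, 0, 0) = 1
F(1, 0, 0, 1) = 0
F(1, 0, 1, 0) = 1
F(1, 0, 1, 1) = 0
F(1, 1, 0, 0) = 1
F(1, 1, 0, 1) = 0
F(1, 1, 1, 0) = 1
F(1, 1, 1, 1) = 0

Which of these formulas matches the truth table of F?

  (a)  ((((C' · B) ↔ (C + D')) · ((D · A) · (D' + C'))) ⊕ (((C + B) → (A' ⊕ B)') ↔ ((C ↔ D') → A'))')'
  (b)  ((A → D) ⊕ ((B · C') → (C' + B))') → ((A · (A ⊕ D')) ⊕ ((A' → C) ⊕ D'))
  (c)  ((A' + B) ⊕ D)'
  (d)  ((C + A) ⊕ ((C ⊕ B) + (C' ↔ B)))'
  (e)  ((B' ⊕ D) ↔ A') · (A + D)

b

(a) fails at (0,0,0,1): the formula yields 1, F is 0.
(c) fails at (0,0,0,0): the formula yields 0, F is 1.
(d) fails at (0,0,0,1): the formula yields 1, F is 0.
(e) fails at (0,0,0,0): the formula yields 0, F is 1.
That leaves (b). Evaluating it on every row reproduces the table of F exactly.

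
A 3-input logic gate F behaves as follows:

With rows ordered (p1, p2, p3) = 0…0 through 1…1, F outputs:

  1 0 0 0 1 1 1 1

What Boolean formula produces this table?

The 0-rows are (0,0,1), (0,1,0), (0,1,1). Take each as a conjunction (¬p1·¬p2·p3, ¬p1·p2·¬p3, ¬p1·p2·p3), form their disjunction, and complement — that gives a formula that is 1 everywhere F is.

F(p1, p2, p3) = not ((((not p1 and not p2) and p3) or ((not p1 and p2) and not p3)) or ((not p1 and p2) and p3))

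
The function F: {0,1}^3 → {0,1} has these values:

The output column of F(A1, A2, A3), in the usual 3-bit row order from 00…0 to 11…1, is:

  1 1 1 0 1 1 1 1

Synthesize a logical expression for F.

F(A1, A2, A3) = ((A1' · A2) · A3)'

F is 0 on exactly one input, (0,1,1), whose minterm is ¬A1·A2·A3. So F is the negation of that single conjunction.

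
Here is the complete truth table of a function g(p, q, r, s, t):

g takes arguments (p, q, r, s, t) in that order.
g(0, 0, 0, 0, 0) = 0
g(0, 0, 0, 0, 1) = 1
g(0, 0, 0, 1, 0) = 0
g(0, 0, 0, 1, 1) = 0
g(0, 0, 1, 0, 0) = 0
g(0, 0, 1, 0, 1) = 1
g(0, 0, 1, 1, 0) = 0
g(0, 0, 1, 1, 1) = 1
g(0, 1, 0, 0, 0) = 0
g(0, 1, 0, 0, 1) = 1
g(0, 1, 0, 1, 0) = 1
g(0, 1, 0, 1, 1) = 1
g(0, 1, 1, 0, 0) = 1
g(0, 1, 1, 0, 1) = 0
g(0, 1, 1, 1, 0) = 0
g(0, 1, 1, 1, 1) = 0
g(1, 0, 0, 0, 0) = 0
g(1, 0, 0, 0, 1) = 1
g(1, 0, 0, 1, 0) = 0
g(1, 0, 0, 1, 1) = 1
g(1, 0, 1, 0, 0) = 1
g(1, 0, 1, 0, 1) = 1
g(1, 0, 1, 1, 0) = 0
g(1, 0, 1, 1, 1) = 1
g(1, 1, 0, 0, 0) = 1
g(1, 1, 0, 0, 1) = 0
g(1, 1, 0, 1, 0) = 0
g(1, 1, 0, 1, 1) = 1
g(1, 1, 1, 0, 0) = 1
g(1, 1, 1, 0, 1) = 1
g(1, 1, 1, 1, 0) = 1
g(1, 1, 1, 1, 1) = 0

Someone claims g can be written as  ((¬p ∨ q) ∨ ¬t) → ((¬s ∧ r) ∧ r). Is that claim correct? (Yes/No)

Check the formula against g row by row:
  p=0, q=0, r=0, s=0, t=0: formula gives 0, g = 0 ✓
  p=0, q=0, r=0, s=0, t=1: formula gives 0, but g = 1 ✗
A single disagreement suffices: at (0,0,0,0,1) they differ, so the formula does not compute g.

No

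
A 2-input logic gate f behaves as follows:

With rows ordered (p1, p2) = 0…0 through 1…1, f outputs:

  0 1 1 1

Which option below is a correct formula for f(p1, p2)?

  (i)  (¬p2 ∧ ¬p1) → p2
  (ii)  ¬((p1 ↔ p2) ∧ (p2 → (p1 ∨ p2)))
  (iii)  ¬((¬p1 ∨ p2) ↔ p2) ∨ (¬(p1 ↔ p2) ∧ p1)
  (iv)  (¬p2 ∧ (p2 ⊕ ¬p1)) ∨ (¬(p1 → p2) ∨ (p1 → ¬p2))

(ii) disagrees with f on (1,1) (formula → 0, table → 1); rule it out.
(iii) disagrees with f on (0,0) (formula → 1, table → 0); rule it out.
(iv) disagrees with f on (0,0) (formula → 1, table → 0); rule it out.
Only (i) survives; checking it on all 4 rows confirms it matches f.

i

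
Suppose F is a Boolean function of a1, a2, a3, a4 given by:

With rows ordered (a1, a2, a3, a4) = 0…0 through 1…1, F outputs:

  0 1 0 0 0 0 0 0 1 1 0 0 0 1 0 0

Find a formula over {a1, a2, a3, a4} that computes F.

Collect the rows where F=1 — (0,0,0,1), (1,0,0,0), (1,0,0,1), (1,1,0,1) — and write one minterm per row: ¬a1·¬a2·¬a3·a4, a1·¬a2·¬a3·¬a4, a1·¬a2·¬a3·a4, a1·a2·¬a3·a4. Their union (logical OR) reproduces the table exactly.

F(a1, a2, a3, a4) = (((((NOT a1 AND NOT a2) AND NOT a3) AND a4) OR (((a1 AND NOT a2) AND NOT a3) AND NOT a4)) OR (((a1 AND NOT a2) AND NOT a3) AND a4)) OR (((a1 AND a2) AND NOT a3) AND a4)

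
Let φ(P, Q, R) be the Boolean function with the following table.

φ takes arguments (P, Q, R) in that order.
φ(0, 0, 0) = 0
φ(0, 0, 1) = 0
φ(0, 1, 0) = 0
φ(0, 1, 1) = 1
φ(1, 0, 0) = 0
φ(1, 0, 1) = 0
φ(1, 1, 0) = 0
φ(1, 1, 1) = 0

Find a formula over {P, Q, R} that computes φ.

φ is 1 on exactly one input, (0,1,1), whose minterm is ¬P·Q·R. So φ is just that conjunction.

φ(P, Q, R) = (P' · Q) · R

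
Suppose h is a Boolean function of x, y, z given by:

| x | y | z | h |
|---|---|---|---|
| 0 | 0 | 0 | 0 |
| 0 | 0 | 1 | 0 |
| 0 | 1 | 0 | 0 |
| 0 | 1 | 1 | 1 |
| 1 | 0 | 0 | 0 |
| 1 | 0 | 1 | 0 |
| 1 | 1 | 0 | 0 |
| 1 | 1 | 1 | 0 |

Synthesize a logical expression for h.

h(x, y, z) = (~x & y) & z

Only row (0,1,1) gives 1. That row's minterm ¬x·y·z is h directly.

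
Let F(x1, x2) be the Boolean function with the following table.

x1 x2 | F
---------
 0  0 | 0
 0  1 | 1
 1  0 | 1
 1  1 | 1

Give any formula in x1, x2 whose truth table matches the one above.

F is 0 on exactly one input, (0,0), whose minterm is ¬x1·¬x2. So F is the negation of that single conjunction.

F(x1, x2) = ¬(¬x1 ∧ ¬x2)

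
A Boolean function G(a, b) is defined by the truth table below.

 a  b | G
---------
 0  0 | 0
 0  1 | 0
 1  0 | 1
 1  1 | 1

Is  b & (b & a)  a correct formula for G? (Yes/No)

No

Test each input against both G and the formula:
  a=0, b=0: formula gives 0, G = 0 ✓
  a=0, b=1: formula gives 0, G = 0 ✓
  a=1, b=0: formula gives 0, but G = 1 ✗
Row (1,0) is a counterexample, so the formula is not equivalent to G.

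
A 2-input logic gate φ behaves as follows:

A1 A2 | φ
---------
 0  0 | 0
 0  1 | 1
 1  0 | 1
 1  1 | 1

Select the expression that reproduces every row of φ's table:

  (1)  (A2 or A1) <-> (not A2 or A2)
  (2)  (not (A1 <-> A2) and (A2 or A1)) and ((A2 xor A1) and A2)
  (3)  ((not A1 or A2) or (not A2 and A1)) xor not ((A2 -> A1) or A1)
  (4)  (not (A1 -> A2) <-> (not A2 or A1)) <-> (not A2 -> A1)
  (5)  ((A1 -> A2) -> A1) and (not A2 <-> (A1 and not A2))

1

(2) fails at (1,0): the formula yields 0, φ is 1.
(3) fails at (0,0): the formula yields 1, φ is 0.
(4) fails at (0,0): the formula yields 1, φ is 0.
(5) fails at (0,1): the formula yields 0, φ is 1.
That leaves (1). Evaluating it on every row reproduces the table of φ exactly.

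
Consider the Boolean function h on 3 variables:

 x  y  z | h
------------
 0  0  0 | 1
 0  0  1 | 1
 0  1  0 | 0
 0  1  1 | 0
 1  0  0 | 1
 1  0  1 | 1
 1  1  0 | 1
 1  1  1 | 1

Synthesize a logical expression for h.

h(x, y, z) = ¬(((¬x ∧ y) ∧ ¬z) ∨ ((¬x ∧ y) ∧ z))

There are just 2 zero rows: (0,1,0), (0,1,1). Their minterms are ¬x·y·¬z, ¬x·y·z; the OR of those covers precisely the 0-outputs, and negating it yields h.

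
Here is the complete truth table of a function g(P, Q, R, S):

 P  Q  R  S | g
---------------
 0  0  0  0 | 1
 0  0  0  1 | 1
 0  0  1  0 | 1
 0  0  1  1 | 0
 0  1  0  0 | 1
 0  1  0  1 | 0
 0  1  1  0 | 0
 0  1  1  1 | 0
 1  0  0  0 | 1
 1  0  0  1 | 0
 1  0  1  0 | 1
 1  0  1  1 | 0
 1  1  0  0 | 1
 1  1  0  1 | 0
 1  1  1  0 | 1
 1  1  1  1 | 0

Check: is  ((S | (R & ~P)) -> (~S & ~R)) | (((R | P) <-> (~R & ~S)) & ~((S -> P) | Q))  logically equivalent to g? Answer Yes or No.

Test each input against both g and the formula:
  P=0, Q=0, R=0, S=0: formula gives 1, g = 1 ✓
  P=0, Q=0, R=0, S=1: formula gives 1, g = 1 ✓
  P=0, Q=0, R=1, S=0: formula gives 0, but g = 1 ✗
Row (0,0,1,0) is a counterexample, so the formula is not equivalent to g.

No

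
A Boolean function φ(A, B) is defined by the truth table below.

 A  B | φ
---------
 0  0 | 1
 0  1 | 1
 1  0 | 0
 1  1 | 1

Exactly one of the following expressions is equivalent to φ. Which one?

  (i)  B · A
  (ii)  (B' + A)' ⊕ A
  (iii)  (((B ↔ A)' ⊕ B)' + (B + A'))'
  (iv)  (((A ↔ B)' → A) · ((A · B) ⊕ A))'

iv

(i): at (0,0) it gives 0, but φ = 1 — eliminated.
(ii): at (0,0) it gives 0, but φ = 1 — eliminated.
(iii): at (0,0) it gives 0, but φ = 1 — eliminated.
Only (iv) survives; checking it on all 4 rows confirms it matches φ.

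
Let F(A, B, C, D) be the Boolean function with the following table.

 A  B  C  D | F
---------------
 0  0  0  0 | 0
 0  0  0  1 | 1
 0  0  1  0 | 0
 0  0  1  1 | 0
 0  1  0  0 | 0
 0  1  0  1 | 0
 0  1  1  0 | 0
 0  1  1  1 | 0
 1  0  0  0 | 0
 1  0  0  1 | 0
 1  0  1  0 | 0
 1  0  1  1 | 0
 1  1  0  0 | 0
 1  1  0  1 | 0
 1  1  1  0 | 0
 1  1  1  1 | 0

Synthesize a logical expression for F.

F is 1 on exactly one input, (0,0,0,1), whose minterm is ¬A·¬B·¬C·D. So F is just that conjunction.

F(A, B, C, D) = ((~A & ~B) & ~C) & D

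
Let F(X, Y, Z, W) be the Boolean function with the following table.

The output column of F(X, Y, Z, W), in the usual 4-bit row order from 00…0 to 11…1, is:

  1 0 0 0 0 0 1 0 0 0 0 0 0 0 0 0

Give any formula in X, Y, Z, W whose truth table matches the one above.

F(X, Y, Z, W) = (((X' · Y') · Z') · W') + (((X' · Y) · Z) · W')

F=1 on 2 inputs: (0,0,0,0), (0,1,1,0). Reading each as a conjunction of literals (¬X·¬Y·¬Z·¬W, ¬X·Y·Z·¬W) and taking the OR gives the canonical DNF.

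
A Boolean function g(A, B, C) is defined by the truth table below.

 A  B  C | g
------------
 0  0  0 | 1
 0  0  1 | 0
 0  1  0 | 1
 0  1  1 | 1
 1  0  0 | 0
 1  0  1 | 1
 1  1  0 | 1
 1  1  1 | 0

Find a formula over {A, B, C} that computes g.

The 0-rows are (0,0,1), (1,0,0), (1,1,1). Take each as a conjunction (¬A·¬B·C, A·¬B·¬C, A·B·C), form their disjunction, and complement — that gives a formula that is 1 everywhere g is.

g(A, B, C) = not ((((not A and not B) and C) or ((A and not B) and not C)) or ((A and B) and C))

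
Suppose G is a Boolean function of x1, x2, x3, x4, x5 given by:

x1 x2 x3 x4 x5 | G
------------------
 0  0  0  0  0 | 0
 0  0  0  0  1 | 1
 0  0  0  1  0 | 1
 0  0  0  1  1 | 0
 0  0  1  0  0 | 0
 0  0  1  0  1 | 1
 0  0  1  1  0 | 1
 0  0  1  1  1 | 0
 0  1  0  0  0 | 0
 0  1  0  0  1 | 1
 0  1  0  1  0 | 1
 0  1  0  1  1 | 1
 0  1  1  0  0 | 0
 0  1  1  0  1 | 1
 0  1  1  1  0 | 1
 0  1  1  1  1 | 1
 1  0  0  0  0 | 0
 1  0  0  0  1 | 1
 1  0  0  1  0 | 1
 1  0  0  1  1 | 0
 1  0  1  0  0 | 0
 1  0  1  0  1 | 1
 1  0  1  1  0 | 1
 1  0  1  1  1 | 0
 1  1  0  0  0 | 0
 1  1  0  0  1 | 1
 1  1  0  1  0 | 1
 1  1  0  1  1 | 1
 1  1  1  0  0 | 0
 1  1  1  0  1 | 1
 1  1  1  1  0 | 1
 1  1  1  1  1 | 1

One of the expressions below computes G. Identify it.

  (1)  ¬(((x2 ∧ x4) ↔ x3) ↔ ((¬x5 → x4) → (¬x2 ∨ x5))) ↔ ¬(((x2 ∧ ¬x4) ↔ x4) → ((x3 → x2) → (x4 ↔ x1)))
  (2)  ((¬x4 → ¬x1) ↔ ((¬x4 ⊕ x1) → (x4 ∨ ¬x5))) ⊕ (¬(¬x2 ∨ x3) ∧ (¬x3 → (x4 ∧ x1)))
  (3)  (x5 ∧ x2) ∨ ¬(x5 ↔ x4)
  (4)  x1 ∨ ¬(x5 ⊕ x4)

3

(1): at (0,0,0,0,0) it gives 1, but G = 0 — eliminated.
(2): at (0,0,0,0,0) it gives 1, but G = 0 — eliminated.
(4): at (0,0,0,0,0) it gives 1, but G = 0 — eliminated.
That leaves (3). Evaluating it on every row reproduces the table of G exactly.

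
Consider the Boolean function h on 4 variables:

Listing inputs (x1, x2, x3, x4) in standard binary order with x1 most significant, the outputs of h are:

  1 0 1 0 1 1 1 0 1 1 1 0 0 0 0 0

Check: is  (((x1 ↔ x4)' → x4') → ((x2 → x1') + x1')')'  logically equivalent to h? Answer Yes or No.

No

Evaluate (((x1 ↔ x4)' → x4') → ((x2 → x1') + x1')')' on each row and compare to h:
  x1=0, x2=0, x3=0, x4=0: formula gives 1, h = 1 ✓
  x1=0, x2=0, x3=0, x4=1: formula gives 0, h = 0 ✓
  x1=0, x2=0, x3=1, x4=0: formula gives 1, h = 1 ✓
  x1=0, x2=0, x3=1, x4=1: formula gives 0, h = 0 ✓
  …
  x1=0, x2=1, x3=0, x4=1: formula gives 0, but h = 1 ✗
A single disagreement suffices: at (0,1,0,1) they differ, so the formula does not compute h.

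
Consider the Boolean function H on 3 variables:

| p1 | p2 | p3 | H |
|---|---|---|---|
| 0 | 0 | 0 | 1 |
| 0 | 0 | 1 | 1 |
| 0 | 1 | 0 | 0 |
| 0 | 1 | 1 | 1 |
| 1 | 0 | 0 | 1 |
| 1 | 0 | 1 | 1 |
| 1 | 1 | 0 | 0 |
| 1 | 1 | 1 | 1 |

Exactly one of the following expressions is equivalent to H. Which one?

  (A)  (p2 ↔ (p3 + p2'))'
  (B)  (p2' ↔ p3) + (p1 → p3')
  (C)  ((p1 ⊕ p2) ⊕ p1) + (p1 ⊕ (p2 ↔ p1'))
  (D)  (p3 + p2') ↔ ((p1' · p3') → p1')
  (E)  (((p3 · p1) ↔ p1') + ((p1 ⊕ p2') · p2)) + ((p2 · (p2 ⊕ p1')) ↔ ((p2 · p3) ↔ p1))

(A) disagrees with H on (0,1,0) (formula → 1, table → 0); rule it out.
(B) disagrees with H on (0,1,0) (formula → 1, table → 0); rule it out.
(C) disagrees with H on (0,0,0) (formula → 0, table → 1); rule it out.
(E) disagrees with H on (0,0,0) (formula → 0, table → 1); rule it out.
That leaves (D). Evaluating it on every row reproduces the table of H exactly.

D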